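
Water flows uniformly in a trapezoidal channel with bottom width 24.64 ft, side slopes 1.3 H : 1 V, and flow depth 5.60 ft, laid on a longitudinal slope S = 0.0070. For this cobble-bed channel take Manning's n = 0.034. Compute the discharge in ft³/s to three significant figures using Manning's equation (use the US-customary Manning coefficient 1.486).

1690 ft³/s

A = (b + z·y)·y = (24.64 + 1.3×5.60)×5.60 = 178.8 ft²
P = b + 2y√(1+z²) = 24.64 + 2×5.60×√(1+1.3²) = 43.01 ft
R = A/P = 178.8/43.01 = 4.156 ft
Q = (1.486/n)·A·R^(2/3)·S^(1/2) = (1.486/0.034) × 178.8 × 4.156^(2/3) × 0.0070^(1/2) = 1690 ft³/s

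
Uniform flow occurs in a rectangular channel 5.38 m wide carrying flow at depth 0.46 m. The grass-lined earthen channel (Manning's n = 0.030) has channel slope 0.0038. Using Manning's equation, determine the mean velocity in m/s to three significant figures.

1.10 m/s

A = b·y = 5.38 × 0.46 = 2.475 m²
P = b + 2y = 5.38 + 2×0.46 = 6.300 m
R = A/P = 2.475/6.300 = 0.3928 m
Q = (1/n)·A·R^(2/3)·S^(1/2) = (1/0.030) × 2.475 × 0.3928^(2/3) × 0.0038^(1/2) = 2.728 m³/s
V = Q/A = 2.728/2.475 = 1.102 m/s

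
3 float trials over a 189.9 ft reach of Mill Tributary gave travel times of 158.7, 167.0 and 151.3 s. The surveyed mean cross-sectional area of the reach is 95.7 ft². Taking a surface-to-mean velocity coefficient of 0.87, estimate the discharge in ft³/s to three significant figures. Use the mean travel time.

99.4 ft³/s

t̄ = (158.7 + 167.0 + 151.3) / 3 = 159 s
v_surface = L / t̄ = 189.9 / 159 = 1.194 ft/s
v_mean = 0.87 × 1.194 = 1.039 ft/s
Q = A × v_mean = 95.7 × 1.039 = 99.44 ft³/s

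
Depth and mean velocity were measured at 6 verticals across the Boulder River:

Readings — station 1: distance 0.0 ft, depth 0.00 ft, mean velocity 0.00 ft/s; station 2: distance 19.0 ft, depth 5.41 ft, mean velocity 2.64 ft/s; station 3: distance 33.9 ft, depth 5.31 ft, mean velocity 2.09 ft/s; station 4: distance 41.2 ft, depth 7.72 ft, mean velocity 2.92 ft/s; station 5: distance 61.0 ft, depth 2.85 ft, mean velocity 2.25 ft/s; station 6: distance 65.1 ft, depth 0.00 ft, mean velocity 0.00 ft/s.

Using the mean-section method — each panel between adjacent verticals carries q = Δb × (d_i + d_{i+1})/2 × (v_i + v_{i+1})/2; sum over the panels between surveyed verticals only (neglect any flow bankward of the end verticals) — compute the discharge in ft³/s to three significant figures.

653 ft³/s

Panel 1-2: Δb = 19 ft, d̄ = (0.00+5.41)/2 = 2.705, v̄ = (0.00+2.64)/2 = 1.32 → q = 19×2.705×1.32 = 67.84 ft³/s
Panel 2-3: Δb = 14.9 ft, d̄ = (5.41+5.31)/2 = 5.36, v̄ = (2.64+2.09)/2 = 2.365 → q = 14.9×5.36×2.365 = 188.9 ft³/s
Panel 3-4: Δb = 7.3 ft, d̄ = (5.31+7.72)/2 = 6.515, v̄ = (2.09+2.92)/2 = 2.505 → q = 7.3×6.515×2.505 = 119.1 ft³/s
Panel 4-5: Δb = 19.8 ft, d̄ = (7.72+2.85)/2 = 5.285, v̄ = (2.92+2.25)/2 = 2.585 → q = 19.8×5.285×2.585 = 270.5 ft³/s
Panel 5-6: Δb = 4.1 ft, d̄ = (2.85+0.00)/2 = 1.425, v̄ = (2.25+0.00)/2 = 1.125 → q = 4.1×1.425×1.125 = 6.573 ft³/s
Q = Σ q = 652.9 ft³/s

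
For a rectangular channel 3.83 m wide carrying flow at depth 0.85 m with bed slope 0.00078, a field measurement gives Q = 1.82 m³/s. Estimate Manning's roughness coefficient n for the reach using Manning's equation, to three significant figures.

A = b·y = 3.83 × 0.85 = 3.256 m²
P = b + 2y = 3.83 + 2×0.85 = 5.530 m
R = A/P = 3.256/5.530 = 0.5887 m
n = (1/Q)·A·R^(2/3)·S^(1/2) = (1/1.82) × 3.256 × 0.7024 × 0.02793 = 0.03509

0.0351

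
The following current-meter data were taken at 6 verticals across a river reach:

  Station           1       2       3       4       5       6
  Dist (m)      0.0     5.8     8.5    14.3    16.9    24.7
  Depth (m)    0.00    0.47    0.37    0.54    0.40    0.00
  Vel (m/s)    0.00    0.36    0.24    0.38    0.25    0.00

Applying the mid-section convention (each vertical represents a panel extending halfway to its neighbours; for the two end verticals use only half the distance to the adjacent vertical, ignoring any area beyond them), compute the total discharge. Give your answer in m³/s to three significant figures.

w_2 = (8.5 − 0.0)/2 = 4.25 m; q_2 = 0.36 × 0.47 × 4.25 = 0.7191 m³/s
w_3 = (14.3 − 5.8)/2 = 4.25 m; q_3 = 0.24 × 0.37 × 4.25 = 0.3774 m³/s
w_4 = (16.9 − 8.5)/2 = 4.2 m; q_4 = 0.38 × 0.54 × 4.2 = 0.8618 m³/s
w_5 = (24.7 − 14.3)/2 = 5.2 m; q_5 = 0.25 × 0.40 × 5.2 = 0.5200 m³/s
Stations 1, 6 contribute zero (depth or velocity is 0).
Q = Σ qᵢ = 2.478 m³/s

2.48 m³/s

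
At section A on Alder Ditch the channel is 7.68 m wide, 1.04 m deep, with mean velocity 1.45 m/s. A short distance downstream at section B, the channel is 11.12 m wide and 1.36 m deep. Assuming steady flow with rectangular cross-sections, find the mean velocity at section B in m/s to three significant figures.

0.766 m/s

Q = A₁V₁ = (7.68×1.04) × 1.45 = 11.58 m³/s
A₂ = 11.12 × 1.36 = 15.12 m²
V₂ = Q/A₂ = 11.58/15.12 = 0.7658 m/s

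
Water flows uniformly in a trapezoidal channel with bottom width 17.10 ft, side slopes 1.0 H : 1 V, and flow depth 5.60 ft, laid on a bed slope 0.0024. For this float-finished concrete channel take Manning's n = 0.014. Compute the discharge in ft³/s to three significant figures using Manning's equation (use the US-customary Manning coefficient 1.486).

A = (b + z·y)·y = (17.10 + 1.0×5.60)×5.60 = 127.1 ft²
P = b + 2y√(1+z²) = 17.10 + 2×5.60×√(1+1.0²) = 32.94 ft
R = A/P = 127.1/32.94 = 3.859 ft
Q = (1.486/n)·A·R^(2/3)·S^(1/2) = (1.486/0.014) × 127.1 × 3.859^(2/3) × 0.0024^(1/2) = 1626 ft³/s

1630 ft³/s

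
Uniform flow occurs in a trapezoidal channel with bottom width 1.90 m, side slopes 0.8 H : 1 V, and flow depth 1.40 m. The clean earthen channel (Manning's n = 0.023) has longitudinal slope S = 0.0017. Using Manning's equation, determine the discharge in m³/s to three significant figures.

6.37 m³/s

A = (b + z·y)·y = (1.90 + 0.8×1.40)×1.40 = 4.228 m²
P = b + 2y√(1+z²) = 1.90 + 2×1.40×√(1+0.8²) = 5.486 m
R = A/P = 4.228/5.486 = 0.7707 m
Q = (1/n)·A·R^(2/3)·S^(1/2) = (1/0.023) × 4.228 × 0.7707^(2/3) × 0.0017^(1/2) = 6.371 m³/s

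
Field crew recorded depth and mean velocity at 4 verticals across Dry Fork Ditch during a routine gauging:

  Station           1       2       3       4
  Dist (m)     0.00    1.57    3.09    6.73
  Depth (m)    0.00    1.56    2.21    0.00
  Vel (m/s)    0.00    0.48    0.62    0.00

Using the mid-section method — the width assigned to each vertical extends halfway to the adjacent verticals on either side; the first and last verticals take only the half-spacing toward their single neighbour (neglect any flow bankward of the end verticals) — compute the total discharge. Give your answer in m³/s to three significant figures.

4.69 m³/s

w_2 = (3.09 − 0.00)/2 = 1.545 m; q_2 = 0.48 × 1.56 × 1.545 = 1.157 m³/s
w_3 = (6.73 − 1.57)/2 = 2.58 m; q_3 = 0.62 × 2.21 × 2.58 = 3.535 m³/s
Stations 1, 4 contribute zero (depth or velocity is 0).
Q = Σ qᵢ = 4.692 m³/s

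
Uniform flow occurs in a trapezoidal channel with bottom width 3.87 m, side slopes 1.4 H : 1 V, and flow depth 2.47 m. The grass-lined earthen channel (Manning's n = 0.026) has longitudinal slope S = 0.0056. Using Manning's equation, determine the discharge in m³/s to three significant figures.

67.1 m³/s

A = (b + z·y)·y = (3.87 + 1.4×2.47)×2.47 = 18.10 m²
P = b + 2y√(1+z²) = 3.87 + 2×2.47×√(1+1.4²) = 12.37 m
R = A/P = 18.10/12.37 = 1.463 m
Q = (1/n)·A·R^(2/3)·S^(1/2) = (1/0.026) × 18.10 × 1.463^(2/3) × 0.0056^(1/2) = 67.15 m³/s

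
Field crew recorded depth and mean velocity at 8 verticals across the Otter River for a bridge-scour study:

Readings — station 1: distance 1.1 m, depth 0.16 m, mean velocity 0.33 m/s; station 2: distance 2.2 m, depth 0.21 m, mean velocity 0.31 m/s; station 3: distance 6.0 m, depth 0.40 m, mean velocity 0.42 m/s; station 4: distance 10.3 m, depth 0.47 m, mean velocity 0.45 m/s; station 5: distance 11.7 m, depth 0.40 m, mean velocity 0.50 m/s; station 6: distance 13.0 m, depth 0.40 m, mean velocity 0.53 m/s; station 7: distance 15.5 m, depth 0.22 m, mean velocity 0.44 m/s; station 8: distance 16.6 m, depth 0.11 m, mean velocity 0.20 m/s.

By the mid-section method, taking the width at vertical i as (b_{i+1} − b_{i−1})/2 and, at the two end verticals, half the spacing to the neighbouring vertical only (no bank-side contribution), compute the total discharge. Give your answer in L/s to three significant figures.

2330 L/s

w_1 = (2.2 − 1.1)/2 = 0.55 m; q_1 = 0.33 × 0.16 × 0.55 = 0.02904 m³/s
w_2 = (6.0 − 1.1)/2 = 2.45 m; q_2 = 0.31 × 0.21 × 2.45 = 0.1595 m³/s
w_3 = (10.3 − 2.2)/2 = 4.05 m; q_3 = 0.42 × 0.40 × 4.05 = 0.6804 m³/s
w_4 = (11.7 − 6.0)/2 = 2.85 m; q_4 = 0.45 × 0.47 × 2.85 = 0.6028 m³/s
w_5 = (13.0 − 10.3)/2 = 1.35 m; q_5 = 0.50 × 0.40 × 1.35 = 0.2700 m³/s
w_6 = (15.5 − 11.7)/2 = 1.9 m; q_6 = 0.53 × 0.40 × 1.9 = 0.4028 m³/s
w_7 = (16.6 − 13.0)/2 = 1.8 m; q_7 = 0.44 × 0.22 × 1.8 = 0.1742 m³/s
w_8 = (16.6 − 15.5)/2 = 0.55 m; q_8 = 0.20 × 0.11 × 0.55 = 0.01210 m³/s
Q = Σ qᵢ = 2.331 m³/s
= 2.331 × 1000 = 2331 L/s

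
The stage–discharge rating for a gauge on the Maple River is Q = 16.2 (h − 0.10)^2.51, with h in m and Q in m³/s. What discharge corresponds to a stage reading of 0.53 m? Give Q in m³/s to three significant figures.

1.95 m³/s

Q = 16.2 × (0.53 − 0.10)^2.51 = 16.2 × 0.43^2.51 = 1.948 m³/s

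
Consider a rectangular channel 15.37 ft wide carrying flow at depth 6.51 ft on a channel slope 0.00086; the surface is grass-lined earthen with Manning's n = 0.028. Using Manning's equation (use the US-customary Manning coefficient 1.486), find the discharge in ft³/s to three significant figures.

361 ft³/s

A = b·y = 15.37 × 6.51 = 100.1 ft²
P = b + 2y = 15.37 + 2×6.51 = 28.39 ft
R = A/P = 100.1/28.39 = 3.524 ft
Q = (1.486/n)·A·R^(2/3)·S^(1/2) = (1.486/0.028) × 100.1 × 3.524^(2/3) × 0.00086^(1/2) = 360.7 ft³/s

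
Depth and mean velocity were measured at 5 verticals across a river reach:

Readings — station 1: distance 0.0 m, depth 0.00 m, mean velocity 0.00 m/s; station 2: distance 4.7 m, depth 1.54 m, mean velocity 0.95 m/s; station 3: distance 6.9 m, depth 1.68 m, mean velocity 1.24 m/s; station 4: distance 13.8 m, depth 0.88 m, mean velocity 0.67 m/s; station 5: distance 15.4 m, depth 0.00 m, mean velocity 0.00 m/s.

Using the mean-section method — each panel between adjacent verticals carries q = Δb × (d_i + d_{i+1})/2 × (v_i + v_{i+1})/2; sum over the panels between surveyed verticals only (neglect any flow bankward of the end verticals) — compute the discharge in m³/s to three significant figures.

Panel 1-2: Δb = 4.7 m, d̄ = (0.00+1.54)/2 = 0.77, v̄ = (0.00+0.95)/2 = 0.475 → q = 4.7×0.77×0.475 = 1.719 m³/s
Panel 2-3: Δb = 2.2 m, d̄ = (1.54+1.68)/2 = 1.61, v̄ = (0.95+1.24)/2 = 1.095 → q = 2.2×1.61×1.095 = 3.878 m³/s
Panel 3-4: Δb = 6.9 m, d̄ = (1.68+0.88)/2 = 1.28, v̄ = (1.24+0.67)/2 = 0.955 → q = 6.9×1.28×0.955 = 8.435 m³/s
Panel 4-5: Δb = 1.6 m, d̄ = (0.88+0.00)/2 = 0.44, v̄ = (0.67+0.00)/2 = 0.335 → q = 1.6×0.44×0.335 = 0.2358 m³/s
Q = Σ q = 14.27 m³/s

14.3 m³/s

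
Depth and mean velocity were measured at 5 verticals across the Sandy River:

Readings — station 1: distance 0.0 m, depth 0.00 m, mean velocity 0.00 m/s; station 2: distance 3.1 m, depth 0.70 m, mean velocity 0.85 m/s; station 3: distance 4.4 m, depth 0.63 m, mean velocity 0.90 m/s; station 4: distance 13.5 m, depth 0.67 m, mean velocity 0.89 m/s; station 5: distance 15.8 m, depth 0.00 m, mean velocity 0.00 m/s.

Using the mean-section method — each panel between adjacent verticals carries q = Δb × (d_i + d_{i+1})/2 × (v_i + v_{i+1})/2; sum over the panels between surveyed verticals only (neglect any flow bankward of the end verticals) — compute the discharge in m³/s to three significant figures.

6.85 m³/s

Panel 1-2: Δb = 3.1 m, d̄ = (0.00+0.70)/2 = 0.35, v̄ = (0.00+0.85)/2 = 0.425 → q = 3.1×0.35×0.425 = 0.4611 m³/s
Panel 2-3: Δb = 1.3 m, d̄ = (0.70+0.63)/2 = 0.665, v̄ = (0.85+0.90)/2 = 0.875 → q = 1.3×0.665×0.875 = 0.7564 m³/s
Panel 3-4: Δb = 9.1 m, d̄ = (0.63+0.67)/2 = 0.65, v̄ = (0.90+0.89)/2 = 0.895 → q = 9.1×0.65×0.895 = 5.294 m³/s
Panel 4-5: Δb = 2.3 m, d̄ = (0.67+0.00)/2 = 0.335, v̄ = (0.89+0.00)/2 = 0.445 → q = 2.3×0.335×0.445 = 0.3429 m³/s
Q = Σ q = 6.854 m³/s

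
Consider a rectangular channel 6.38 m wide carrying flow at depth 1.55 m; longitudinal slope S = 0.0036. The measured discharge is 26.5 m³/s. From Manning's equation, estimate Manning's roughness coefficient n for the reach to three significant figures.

0.0230

A = b·y = 6.38 × 1.55 = 9.889 m²
P = b + 2y = 6.38 + 2×1.55 = 9.480 m
R = A/P = 9.889/9.480 = 1.043 m
n = (1/Q)·A·R^(2/3)·S^(1/2) = (1/26.5) × 9.889 × 1.029 × 0.06000 = 0.02303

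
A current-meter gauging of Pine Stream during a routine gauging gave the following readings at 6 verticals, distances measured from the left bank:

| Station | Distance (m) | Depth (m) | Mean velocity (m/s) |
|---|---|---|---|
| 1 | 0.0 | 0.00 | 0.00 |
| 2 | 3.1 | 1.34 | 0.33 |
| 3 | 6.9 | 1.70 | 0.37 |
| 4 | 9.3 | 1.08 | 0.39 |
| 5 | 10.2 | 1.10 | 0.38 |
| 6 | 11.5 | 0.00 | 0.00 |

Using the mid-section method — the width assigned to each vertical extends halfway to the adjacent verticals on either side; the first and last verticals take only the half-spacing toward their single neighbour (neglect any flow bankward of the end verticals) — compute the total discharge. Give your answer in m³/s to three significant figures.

4.63 m³/s

w_2 = (6.9 − 0.0)/2 = 3.45 m; q_2 = 0.33 × 1.34 × 3.45 = 1.526 m³/s
w_3 = (9.3 − 3.1)/2 = 3.1 m; q_3 = 0.37 × 1.70 × 3.1 = 1.950 m³/s
w_4 = (10.2 − 6.9)/2 = 1.65 m; q_4 = 0.39 × 1.08 × 1.65 = 0.6950 m³/s
w_5 = (11.5 − 9.3)/2 = 1.1 m; q_5 = 0.38 × 1.10 × 1.1 = 0.4598 m³/s
Stations 1, 6 contribute zero (depth or velocity is 0).
Q = Σ qᵢ = 4.630 m³/s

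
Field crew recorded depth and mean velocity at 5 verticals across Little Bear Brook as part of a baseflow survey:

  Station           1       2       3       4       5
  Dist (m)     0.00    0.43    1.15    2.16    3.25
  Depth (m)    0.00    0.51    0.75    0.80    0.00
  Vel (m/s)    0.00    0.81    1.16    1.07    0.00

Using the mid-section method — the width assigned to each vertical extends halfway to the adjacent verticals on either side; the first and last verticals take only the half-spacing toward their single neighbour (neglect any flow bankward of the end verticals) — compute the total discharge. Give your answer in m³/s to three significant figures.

w_2 = (1.15 − 0.00)/2 = 0.575 m; q_2 = 0.81 × 0.51 × 0.575 = 0.2375 m³/s
w_3 = (2.16 − 0.43)/2 = 0.865 m; q_3 = 1.16 × 0.75 × 0.865 = 0.7526 m³/s
w_4 = (3.25 − 1.15)/2 = 1.05 m; q_4 = 1.07 × 0.80 × 1.05 = 0.8988 m³/s
Stations 1, 5 contribute zero (depth or velocity is 0).
Q = Σ qᵢ = 1.889 m³/s

1.89 m³/s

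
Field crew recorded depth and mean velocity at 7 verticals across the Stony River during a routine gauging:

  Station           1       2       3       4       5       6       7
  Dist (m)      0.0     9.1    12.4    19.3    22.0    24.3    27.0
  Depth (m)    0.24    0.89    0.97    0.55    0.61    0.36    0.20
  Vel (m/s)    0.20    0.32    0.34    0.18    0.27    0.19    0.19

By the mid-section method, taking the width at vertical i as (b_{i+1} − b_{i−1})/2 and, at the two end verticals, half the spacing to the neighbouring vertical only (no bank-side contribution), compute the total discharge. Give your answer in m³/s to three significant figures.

4.78 m³/s

w_1 = (9.1 − 0.0)/2 = 4.55 m; q_1 = 0.20 × 0.24 × 4.55 = 0.2184 m³/s
w_2 = (12.4 − 0.0)/2 = 6.2 m; q_2 = 0.32 × 0.89 × 6.2 = 1.766 m³/s
w_3 = (19.3 − 9.1)/2 = 5.1 m; q_3 = 0.34 × 0.97 × 5.1 = 1.682 m³/s
w_4 = (22.0 − 12.4)/2 = 4.8 m; q_4 = 0.18 × 0.55 × 4.8 = 0.4752 m³/s
w_5 = (24.3 − 19.3)/2 = 2.5 m; q_5 = 0.27 × 0.61 × 2.5 = 0.4118 m³/s
w_6 = (27.0 − 22.0)/2 = 2.5 m; q_6 = 0.19 × 0.36 × 2.5 = 0.1710 m³/s
w_7 = (27.0 − 24.3)/2 = 1.35 m; q_7 = 0.19 × 0.20 × 1.35 = 0.05130 m³/s
Q = Σ qᵢ = 4.775 m³/s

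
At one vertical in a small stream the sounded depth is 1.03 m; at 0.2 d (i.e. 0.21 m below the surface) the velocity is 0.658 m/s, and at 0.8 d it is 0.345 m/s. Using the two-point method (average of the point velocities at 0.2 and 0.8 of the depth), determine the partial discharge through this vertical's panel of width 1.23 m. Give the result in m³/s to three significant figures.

0.635 m³/s

v̄ = (0.658 + 0.345) / 2 = 0.5015 m/s
q = v̄ × d × w = 0.5015 × 1.03 × 1.23 = 0.6354 m³/s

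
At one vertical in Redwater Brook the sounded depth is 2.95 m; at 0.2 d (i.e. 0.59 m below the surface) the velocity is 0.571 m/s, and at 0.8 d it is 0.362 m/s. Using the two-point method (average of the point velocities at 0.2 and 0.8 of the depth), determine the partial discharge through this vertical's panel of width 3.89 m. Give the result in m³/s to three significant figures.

v̄ = (0.571 + 0.362) / 2 = 0.4665 m/s
q = v̄ × d × w = 0.4665 × 2.95 × 3.89 = 5.353 m³/s

5.35 m³/s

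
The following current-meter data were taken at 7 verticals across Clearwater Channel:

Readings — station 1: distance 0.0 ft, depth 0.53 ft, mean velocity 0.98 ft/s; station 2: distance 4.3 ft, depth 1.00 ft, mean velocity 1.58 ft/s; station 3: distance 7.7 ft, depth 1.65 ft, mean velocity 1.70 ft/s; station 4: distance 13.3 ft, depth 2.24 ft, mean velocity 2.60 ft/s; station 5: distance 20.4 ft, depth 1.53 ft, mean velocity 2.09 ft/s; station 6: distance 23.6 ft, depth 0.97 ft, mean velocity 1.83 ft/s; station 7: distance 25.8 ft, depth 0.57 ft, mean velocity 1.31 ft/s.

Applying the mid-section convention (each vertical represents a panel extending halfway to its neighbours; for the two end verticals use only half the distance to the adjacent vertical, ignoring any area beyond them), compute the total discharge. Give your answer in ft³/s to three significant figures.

w_1 = (4.3 − 0.0)/2 = 2.15 ft; q_1 = 0.98 × 0.53 × 2.15 = 1.117 ft³/s
w_2 = (7.7 − 0.0)/2 = 3.85 ft; q_2 = 1.58 × 1.00 × 3.85 = 6.083 ft³/s
w_3 = (13.3 − 4.3)/2 = 4.5 ft; q_3 = 1.70 × 1.65 × 4.5 = 12.62 ft³/s
w_4 = (20.4 − 7.7)/2 = 6.35 ft; q_4 = 2.60 × 2.24 × 6.35 = 36.98 ft³/s
w_5 = (23.6 − 13.3)/2 = 5.15 ft; q_5 = 2.09 × 1.53 × 5.15 = 16.47 ft³/s
w_6 = (25.8 − 20.4)/2 = 2.7 ft; q_6 = 1.83 × 0.97 × 2.7 = 4.793 ft³/s
w_7 = (25.8 − 23.6)/2 = 1.1 ft; q_7 = 1.31 × 0.57 × 1.1 = 0.8214 ft³/s
Q = Σ qᵢ = 78.89 ft³/s

78.9 ft³/s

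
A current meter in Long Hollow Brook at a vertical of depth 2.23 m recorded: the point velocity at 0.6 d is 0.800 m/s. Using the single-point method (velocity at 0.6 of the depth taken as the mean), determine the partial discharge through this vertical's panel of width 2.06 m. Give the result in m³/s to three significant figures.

3.68 m³/s

v̄ = v₀.₆ = 0.800 m/s
q = v̄ × d × w = 0.8000 × 2.23 × 2.06 = 3.675 m³/s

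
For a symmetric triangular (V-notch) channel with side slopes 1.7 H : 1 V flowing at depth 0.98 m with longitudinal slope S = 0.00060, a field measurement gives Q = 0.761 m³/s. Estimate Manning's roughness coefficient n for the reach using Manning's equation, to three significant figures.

0.0296

A = z·y² = 1.7×0.98² = 1.633 m²
P = 2y√(1+z²) = 2×0.98×√(1+1.7²) = 3.866 m
R = A/P = 1.633/3.866 = 0.4223 m
n = (1/Q)·A·R^(2/3)·S^(1/2) = (1/0.761) × 1.633 × 0.5629 × 0.02449 = 0.02958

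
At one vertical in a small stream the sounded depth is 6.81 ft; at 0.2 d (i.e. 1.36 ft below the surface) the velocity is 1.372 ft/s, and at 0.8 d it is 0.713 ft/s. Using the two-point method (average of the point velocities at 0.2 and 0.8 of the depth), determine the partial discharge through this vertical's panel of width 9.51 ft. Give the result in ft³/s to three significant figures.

v̄ = (1.372 + 0.713) / 2 = 1.043 ft/s
q = v̄ × d × w = 1.043 × 6.81 × 9.51 = 67.52 ft³/s

67.5 ft³/s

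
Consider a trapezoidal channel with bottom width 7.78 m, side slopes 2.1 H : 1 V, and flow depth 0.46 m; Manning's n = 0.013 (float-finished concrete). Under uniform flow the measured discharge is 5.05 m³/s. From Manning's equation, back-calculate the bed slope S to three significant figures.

0.000887

A = (b + z·y)·y = (7.78 + 2.1×0.46)×0.46 = 4.023 m²
P = b + 2y√(1+z²) = 7.78 + 2×0.46×√(1+2.1²) = 9.920 m
R = A/P = 4.023/9.920 = 0.4056 m
S = (Q·n / (1·A·R^(2/3)))² = (5.05×0.013 / (1×4.023×0.5479))² = 0.0008870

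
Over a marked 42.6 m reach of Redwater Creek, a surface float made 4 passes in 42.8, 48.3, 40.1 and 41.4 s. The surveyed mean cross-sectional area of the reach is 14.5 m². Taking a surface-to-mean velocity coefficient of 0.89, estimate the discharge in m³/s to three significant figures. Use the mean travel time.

t̄ = (42.8 + 48.3 + 40.1 + 41.4) / 4 = 43.15 s
v_surface = L / t̄ = 42.6 / 43.15 = 0.9873 m/s
v_mean = 0.89 × 0.9873 = 0.8787 m/s
Q = A × v_mean = 14.5 × 0.8787 = 12.74 m³/s

12.7 m³/s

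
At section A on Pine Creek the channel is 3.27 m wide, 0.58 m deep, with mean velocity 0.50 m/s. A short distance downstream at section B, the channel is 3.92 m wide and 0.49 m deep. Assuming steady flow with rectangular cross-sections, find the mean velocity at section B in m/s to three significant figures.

0.494 m/s

Q = A₁V₁ = (3.27×0.58) × 0.50 = 0.9483 m³/s
A₂ = 3.92 × 0.49 = 1.921 m²
V₂ = Q/A₂ = 0.9483/1.921 = 0.4937 m/s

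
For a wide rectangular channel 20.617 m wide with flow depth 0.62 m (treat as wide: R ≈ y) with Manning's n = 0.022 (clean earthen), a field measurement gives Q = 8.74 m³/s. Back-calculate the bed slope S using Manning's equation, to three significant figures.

0.000428

A = b·y = 20.617 × 0.62 = 12.78 m²
Wide channel: R ≈ y = 0.62 m
S = (Q·n / (1·A·R^(2/3)))² = (8.74×0.022 / (1×12.78×0.7271))² = 0.0004280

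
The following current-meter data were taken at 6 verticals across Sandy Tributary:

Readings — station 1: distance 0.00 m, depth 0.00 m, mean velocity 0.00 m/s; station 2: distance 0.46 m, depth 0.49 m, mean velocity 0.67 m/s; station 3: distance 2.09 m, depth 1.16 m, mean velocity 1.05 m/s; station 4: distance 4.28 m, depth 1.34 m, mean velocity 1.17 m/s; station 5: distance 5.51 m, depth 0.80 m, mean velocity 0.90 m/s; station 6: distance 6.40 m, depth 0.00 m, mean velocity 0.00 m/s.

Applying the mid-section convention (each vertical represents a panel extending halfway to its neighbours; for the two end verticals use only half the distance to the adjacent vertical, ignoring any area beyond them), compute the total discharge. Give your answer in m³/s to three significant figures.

w_2 = (2.09 − 0.00)/2 = 1.045 m; q_2 = 0.67 × 0.49 × 1.045 = 0.3431 m³/s
w_3 = (4.28 − 0.46)/2 = 1.91 m; q_3 = 1.05 × 1.16 × 1.91 = 2.326 m³/s
w_4 = (5.51 − 2.09)/2 = 1.71 m; q_4 = 1.17 × 1.34 × 1.71 = 2.681 m³/s
w_5 = (6.40 − 4.28)/2 = 1.06 m; q_5 = 0.90 × 0.80 × 1.06 = 0.7632 m³/s
Stations 1, 6 contribute zero (depth or velocity is 0).
Q = Σ qᵢ = 6.114 m³/s

6.11 m³/s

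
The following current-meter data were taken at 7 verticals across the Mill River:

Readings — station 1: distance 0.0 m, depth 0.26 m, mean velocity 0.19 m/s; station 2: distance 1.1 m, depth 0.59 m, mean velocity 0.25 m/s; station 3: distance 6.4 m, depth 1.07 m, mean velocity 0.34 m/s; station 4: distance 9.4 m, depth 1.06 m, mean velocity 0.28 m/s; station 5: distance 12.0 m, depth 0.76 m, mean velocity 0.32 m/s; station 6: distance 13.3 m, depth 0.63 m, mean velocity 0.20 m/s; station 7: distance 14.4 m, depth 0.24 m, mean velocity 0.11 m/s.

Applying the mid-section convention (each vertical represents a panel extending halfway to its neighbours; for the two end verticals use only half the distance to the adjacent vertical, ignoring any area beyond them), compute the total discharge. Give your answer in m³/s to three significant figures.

3.48 m³/s

w_1 = (1.1 − 0.0)/2 = 0.55 m; q_1 = 0.19 × 0.26 × 0.55 = 0.02717 m³/s
w_2 = (6.4 − 0.0)/2 = 3.2 m; q_2 = 0.25 × 0.59 × 3.2 = 0.4720 m³/s
w_3 = (9.4 − 1.1)/2 = 4.15 m; q_3 = 0.34 × 1.07 × 4.15 = 1.510 m³/s
w_4 = (12.0 − 6.4)/2 = 2.8 m; q_4 = 0.28 × 1.06 × 2.8 = 0.8310 m³/s
w_5 = (13.3 − 9.4)/2 = 1.95 m; q_5 = 0.32 × 0.76 × 1.95 = 0.4742 m³/s
w_6 = (14.4 − 12.0)/2 = 1.2 m; q_6 = 0.20 × 0.63 × 1.2 = 0.1512 m³/s
w_7 = (14.4 − 13.3)/2 = 0.55 m; q_7 = 0.11 × 0.24 × 0.55 = 0.01452 m³/s
Q = Σ qᵢ = 3.480 m³/s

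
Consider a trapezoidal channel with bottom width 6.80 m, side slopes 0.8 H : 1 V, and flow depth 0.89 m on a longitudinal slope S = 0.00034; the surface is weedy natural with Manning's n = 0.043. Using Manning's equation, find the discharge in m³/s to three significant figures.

A = (b + z·y)·y = (6.80 + 0.8×0.89)×0.89 = 6.686 m²
P = b + 2y√(1+z²) = 6.80 + 2×0.89×√(1+0.8²) = 9.080 m
R = A/P = 6.686/9.080 = 0.7363 m
Q = (1/n)·A·R^(2/3)·S^(1/2) = (1/0.043) × 6.686 × 0.7363^(2/3) × 0.00034^(1/2) = 2.338 m³/s

2.34 m³/s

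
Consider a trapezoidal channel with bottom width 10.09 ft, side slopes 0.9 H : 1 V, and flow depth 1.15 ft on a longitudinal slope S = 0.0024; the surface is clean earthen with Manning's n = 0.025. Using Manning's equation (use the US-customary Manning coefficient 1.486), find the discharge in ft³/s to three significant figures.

A = (b + z·y)·y = (10.09 + 0.9×1.15)×1.15 = 12.79 ft²
P = b + 2y√(1+z²) = 10.09 + 2×1.15×√(1+0.9²) = 13.18 ft
R = A/P = 12.79/13.18 = 0.9704 ft
Q = (1.486/n)·A·R^(2/3)·S^(1/2) = (1.486/0.025) × 12.79 × 0.9704^(2/3) × 0.0024^(1/2) = 36.52 ft³/s

36.5 ft³/s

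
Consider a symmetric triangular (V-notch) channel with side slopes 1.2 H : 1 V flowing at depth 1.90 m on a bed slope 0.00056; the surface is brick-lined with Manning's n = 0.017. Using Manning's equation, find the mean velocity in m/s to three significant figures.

1.13 m/s

A = z·y² = 1.2×1.90² = 4.332 m²
P = 2y√(1+z²) = 2×1.90×√(1+1.2²) = 5.936 m
R = A/P = 4.332/5.936 = 0.7298 m
Q = (1/n)·A·R^(2/3)·S^(1/2) = (1/0.017) × 4.332 × 0.7298^(2/3) × 0.00056^(1/2) = 4.888 m³/s
V = Q/A = 4.888/4.332 = 1.128 m/s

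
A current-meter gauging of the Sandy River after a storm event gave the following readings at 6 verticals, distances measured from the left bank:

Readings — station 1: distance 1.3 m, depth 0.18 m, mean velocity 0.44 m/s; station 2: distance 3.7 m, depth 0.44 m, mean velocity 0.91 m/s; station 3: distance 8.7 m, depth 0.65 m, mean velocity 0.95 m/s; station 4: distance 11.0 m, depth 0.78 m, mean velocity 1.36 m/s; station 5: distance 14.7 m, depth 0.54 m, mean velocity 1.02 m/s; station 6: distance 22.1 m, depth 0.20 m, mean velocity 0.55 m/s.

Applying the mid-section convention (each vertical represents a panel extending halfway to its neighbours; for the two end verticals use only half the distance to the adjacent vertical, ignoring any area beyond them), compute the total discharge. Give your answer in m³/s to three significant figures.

w_1 = (3.7 − 1.3)/2 = 1.2 m; q_1 = 0.44 × 0.18 × 1.2 = 0.09504 m³/s
w_2 = (8.7 − 1.3)/2 = 3.7 m; q_2 = 0.91 × 0.44 × 3.7 = 1.481 m³/s
w_3 = (11.0 − 3.7)/2 = 3.65 m; q_3 = 0.95 × 0.65 × 3.65 = 2.254 m³/s
w_4 = (14.7 − 8.7)/2 = 3 m; q_4 = 1.36 × 0.78 × 3 = 3.182 m³/s
w_5 = (22.1 − 11.0)/2 = 5.55 m; q_5 = 1.02 × 0.54 × 5.55 = 3.057 m³/s
w_6 = (22.1 − 14.7)/2 = 3.7 m; q_6 = 0.55 × 0.20 × 3.7 = 0.4070 m³/s
Q = Σ qᵢ = 10.48 m³/s

10.5 m³/s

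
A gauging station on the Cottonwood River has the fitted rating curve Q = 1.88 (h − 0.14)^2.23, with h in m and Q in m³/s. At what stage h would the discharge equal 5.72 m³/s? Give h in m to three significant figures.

1.79 m

h − h₀ = (Q/C)^(1/b) = (5.72/1.88)^(1/2.23) = 1.647 m
h = 0.14 + 1.647 = 1.787 m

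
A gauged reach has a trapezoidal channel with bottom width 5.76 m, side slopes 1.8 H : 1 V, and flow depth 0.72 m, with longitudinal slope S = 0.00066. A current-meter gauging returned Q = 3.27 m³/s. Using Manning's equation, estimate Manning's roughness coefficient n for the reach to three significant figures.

A = (b + z·y)·y = (5.76 + 1.8×0.72)×0.72 = 5.080 m²
P = b + 2y√(1+z²) = 5.76 + 2×0.72×√(1+1.8²) = 8.725 m
R = A/P = 5.080/8.725 = 0.5823 m
n = (1/Q)·A·R^(2/3)·S^(1/2) = (1/3.27) × 5.080 × 0.6973 × 0.02569 = 0.02783

0.0278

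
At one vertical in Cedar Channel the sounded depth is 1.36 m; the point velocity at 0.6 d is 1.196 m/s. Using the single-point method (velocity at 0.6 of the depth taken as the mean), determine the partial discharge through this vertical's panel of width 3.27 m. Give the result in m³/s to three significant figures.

5.32 m³/s

v̄ = v₀.₆ = 1.196 m/s
q = v̄ × d × w = 1.196 × 1.36 × 3.27 = 5.319 m³/s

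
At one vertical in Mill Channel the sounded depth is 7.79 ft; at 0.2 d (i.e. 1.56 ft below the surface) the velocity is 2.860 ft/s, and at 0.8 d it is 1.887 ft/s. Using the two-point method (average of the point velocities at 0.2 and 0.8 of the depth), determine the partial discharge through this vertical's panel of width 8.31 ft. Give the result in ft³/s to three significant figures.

v̄ = (2.860 + 1.887) / 2 = 2.374 ft/s
q = v̄ × d × w = 2.374 × 7.79 × 8.31 = 153.6 ft³/s

154 ft³/s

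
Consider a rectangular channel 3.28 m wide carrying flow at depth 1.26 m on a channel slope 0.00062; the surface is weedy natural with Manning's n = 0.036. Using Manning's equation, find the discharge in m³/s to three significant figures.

2.28 m³/s

A = b·y = 3.28 × 1.26 = 4.133 m²
P = b + 2y = 3.28 + 2×1.26 = 5.800 m
R = A/P = 4.133/5.800 = 0.7126 m
Q = (1/n)·A·R^(2/3)·S^(1/2) = (1/0.036) × 4.133 × 0.7126^(2/3) × 0.00062^(1/2) = 2.280 m³/s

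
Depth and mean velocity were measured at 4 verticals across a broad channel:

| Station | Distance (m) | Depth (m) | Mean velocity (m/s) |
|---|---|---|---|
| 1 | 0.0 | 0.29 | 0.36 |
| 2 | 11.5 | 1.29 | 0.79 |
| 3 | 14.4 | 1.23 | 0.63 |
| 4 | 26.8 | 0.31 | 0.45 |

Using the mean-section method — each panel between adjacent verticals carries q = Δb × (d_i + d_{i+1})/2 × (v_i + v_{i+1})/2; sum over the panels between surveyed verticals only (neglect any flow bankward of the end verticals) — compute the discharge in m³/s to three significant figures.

Panel 1-2: Δb = 11.5 m, d̄ = (0.29+1.29)/2 = 0.79, v̄ = (0.36+0.79)/2 = 0.575 → q = 11.5×0.79×0.575 = 5.224 m³/s
Panel 2-3: Δb = 2.9 m, d̄ = (1.29+1.23)/2 = 1.26, v̄ = (0.79+0.63)/2 = 0.71 → q = 2.9×1.26×0.71 = 2.594 m³/s
Panel 3-4: Δb = 12.4 m, d̄ = (1.23+0.31)/2 = 0.77, v̄ = (0.63+0.45)/2 = 0.54 → q = 12.4×0.77×0.54 = 5.156 m³/s
Q = Σ q = 12.97 m³/s

13.0 m³/s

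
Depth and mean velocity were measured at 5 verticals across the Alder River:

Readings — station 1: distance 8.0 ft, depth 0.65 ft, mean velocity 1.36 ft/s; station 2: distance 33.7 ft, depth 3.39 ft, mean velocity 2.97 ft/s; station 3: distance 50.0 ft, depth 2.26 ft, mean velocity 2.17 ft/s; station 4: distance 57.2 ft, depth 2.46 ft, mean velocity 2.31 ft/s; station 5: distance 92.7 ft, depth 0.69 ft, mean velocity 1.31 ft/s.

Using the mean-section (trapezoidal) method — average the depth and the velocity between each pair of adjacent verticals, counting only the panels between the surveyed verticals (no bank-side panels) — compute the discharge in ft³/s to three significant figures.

370 ft³/s

Panel 1-2: Δb = 25.7 ft, d̄ = (0.65+3.39)/2 = 2.02, v̄ = (1.36+2.97)/2 = 2.165 → q = 25.7×2.02×2.165 = 112.4 ft³/s
Panel 2-3: Δb = 16.3 ft, d̄ = (3.39+2.26)/2 = 2.825, v̄ = (2.97+2.17)/2 = 2.57 → q = 16.3×2.825×2.57 = 118.3 ft³/s
Panel 3-4: Δb = 7.2 ft, d̄ = (2.26+2.46)/2 = 2.36, v̄ = (2.17+2.31)/2 = 2.24 → q = 7.2×2.36×2.24 = 38.06 ft³/s
Panel 4-5: Δb = 35.5 ft, d̄ = (2.46+0.69)/2 = 1.575, v̄ = (2.31+1.31)/2 = 1.81 → q = 35.5×1.575×1.81 = 101.2 ft³/s
Q = Σ q = 370.0 ft³/s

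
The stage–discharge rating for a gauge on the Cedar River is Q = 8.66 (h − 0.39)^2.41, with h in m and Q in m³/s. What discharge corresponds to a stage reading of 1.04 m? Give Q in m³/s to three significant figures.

Q = 8.66 × (1.04 − 0.39)^2.41 = 8.66 × 0.65^2.41 = 3.066 m³/s

3.07 m³/s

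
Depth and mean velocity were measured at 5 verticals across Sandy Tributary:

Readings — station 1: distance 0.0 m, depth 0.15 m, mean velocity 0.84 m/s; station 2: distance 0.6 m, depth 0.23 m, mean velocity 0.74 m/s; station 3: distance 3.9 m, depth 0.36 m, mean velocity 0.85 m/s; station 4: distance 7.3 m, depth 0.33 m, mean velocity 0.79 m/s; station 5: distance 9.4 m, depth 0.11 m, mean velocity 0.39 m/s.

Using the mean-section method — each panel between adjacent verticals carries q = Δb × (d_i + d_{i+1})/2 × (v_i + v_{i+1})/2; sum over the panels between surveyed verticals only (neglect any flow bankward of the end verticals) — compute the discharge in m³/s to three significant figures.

2.10 m³/s

Panel 1-2: Δb = 0.6 m, d̄ = (0.15+0.23)/2 = 0.19, v̄ = (0.84+0.74)/2 = 0.79 → q = 0.6×0.19×0.79 = 0.09006 m³/s
Panel 2-3: Δb = 3.3 m, d̄ = (0.23+0.36)/2 = 0.295, v̄ = (0.74+0.85)/2 = 0.795 → q = 3.3×0.295×0.795 = 0.7739 m³/s
Panel 3-4: Δb = 3.4 m, d̄ = (0.36+0.33)/2 = 0.345, v̄ = (0.85+0.79)/2 = 0.82 → q = 3.4×0.345×0.82 = 0.9619 m³/s
Panel 4-5: Δb = 2.1 m, d̄ = (0.33+0.11)/2 = 0.22, v̄ = (0.79+0.39)/2 = 0.59 → q = 2.1×0.22×0.59 = 0.2726 m³/s
Q = Σ q = 2.098 m³/s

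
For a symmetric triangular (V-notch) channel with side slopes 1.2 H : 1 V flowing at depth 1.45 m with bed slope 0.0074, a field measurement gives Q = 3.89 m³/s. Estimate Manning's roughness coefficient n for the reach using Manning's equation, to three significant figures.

0.0378

A = z·y² = 1.2×1.45² = 2.523 m²
P = 2y√(1+z²) = 2×1.45×√(1+1.2²) = 4.530 m
R = A/P = 2.523/4.530 = 0.5570 m
n = (1/Q)·A·R^(2/3)·S^(1/2) = (1/3.89) × 2.523 × 0.6769 × 0.08602 = 0.03777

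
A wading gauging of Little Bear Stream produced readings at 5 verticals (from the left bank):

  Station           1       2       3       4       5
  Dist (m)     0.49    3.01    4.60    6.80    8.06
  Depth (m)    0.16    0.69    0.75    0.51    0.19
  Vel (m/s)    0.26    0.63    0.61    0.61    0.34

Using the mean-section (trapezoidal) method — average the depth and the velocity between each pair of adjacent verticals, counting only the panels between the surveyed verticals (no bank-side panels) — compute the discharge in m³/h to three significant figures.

8070 m³/h

Panel 1-2: Δb = 2.52 m, d̄ = (0.16+0.69)/2 = 0.425, v̄ = (0.26+0.63)/2 = 0.445 → q = 2.52×0.425×0.445 = 0.4766 m³/s
Panel 2-3: Δb = 1.59 m, d̄ = (0.69+0.75)/2 = 0.72, v̄ = (0.63+0.61)/2 = 0.62 → q = 1.59×0.72×0.62 = 0.7098 m³/s
Panel 3-4: Δb = 2.2 m, d̄ = (0.75+0.51)/2 = 0.63, v̄ = (0.61+0.61)/2 = 0.61 → q = 2.2×0.63×0.61 = 0.8455 m³/s
Panel 4-5: Δb = 1.26 m, d̄ = (0.51+0.19)/2 = 0.35, v̄ = (0.61+0.34)/2 = 0.475 → q = 1.26×0.35×0.475 = 0.2095 m³/s
Q = Σ q = 2.241 m³/s
= 2.241 × 3600 = 8069 m³/h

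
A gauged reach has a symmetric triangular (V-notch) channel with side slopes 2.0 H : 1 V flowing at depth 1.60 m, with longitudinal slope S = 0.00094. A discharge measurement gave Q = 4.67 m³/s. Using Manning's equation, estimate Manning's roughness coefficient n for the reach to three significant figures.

0.0269

A = z·y² = 2.0×1.60² = 5.120 m²
P = 2y√(1+z²) = 2×1.60×√(1+2.0²) = 7.155 m
R = A/P = 5.120/7.155 = 0.7155 m
n = (1/Q)·A·R^(2/3)·S^(1/2) = (1/4.67) × 5.120 × 0.8000 × 0.03066 = 0.02689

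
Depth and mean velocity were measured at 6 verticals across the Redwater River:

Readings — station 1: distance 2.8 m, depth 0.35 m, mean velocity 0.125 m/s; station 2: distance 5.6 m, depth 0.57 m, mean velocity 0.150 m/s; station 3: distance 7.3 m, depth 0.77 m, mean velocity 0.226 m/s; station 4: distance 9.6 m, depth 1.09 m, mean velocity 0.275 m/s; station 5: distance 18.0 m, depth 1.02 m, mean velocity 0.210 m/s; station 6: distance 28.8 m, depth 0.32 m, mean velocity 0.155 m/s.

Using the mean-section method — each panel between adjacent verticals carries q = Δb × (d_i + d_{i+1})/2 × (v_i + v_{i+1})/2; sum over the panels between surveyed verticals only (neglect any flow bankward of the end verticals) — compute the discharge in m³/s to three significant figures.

4.40 m³/s

Panel 1-2: Δb = 2.8 m, d̄ = (0.35+0.57)/2 = 0.46, v̄ = (0.125+0.150)/2 = 0.1375 → q = 2.8×0.46×0.1375 = 0.1771 m³/s
Panel 2-3: Δb = 1.7 m, d̄ = (0.57+0.77)/2 = 0.67, v̄ = (0.150+0.226)/2 = 0.188 → q = 1.7×0.67×0.188 = 0.2141 m³/s
Panel 3-4: Δb = 2.3 m, d̄ = (0.77+1.09)/2 = 0.93, v̄ = (0.226+0.275)/2 = 0.2505 → q = 2.3×0.93×0.2505 = 0.5358 m³/s
Panel 4-5: Δb = 8.4 m, d̄ = (1.09+1.02)/2 = 1.055, v̄ = (0.275+0.210)/2 = 0.2425 → q = 8.4×1.055×0.2425 = 2.149 m³/s
Panel 5-6: Δb = 10.8 m, d̄ = (1.02+0.32)/2 = 0.67, v̄ = (0.210+0.155)/2 = 0.1825 → q = 10.8×0.67×0.1825 = 1.321 m³/s
Q = Σ q = 4.397 m³/s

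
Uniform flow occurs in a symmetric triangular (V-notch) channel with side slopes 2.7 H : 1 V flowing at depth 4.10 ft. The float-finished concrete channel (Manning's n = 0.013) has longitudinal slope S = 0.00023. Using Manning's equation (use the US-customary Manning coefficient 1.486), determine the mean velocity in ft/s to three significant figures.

A = z·y² = 2.7×4.10² = 45.39 ft²
P = 2y√(1+z²) = 2×4.10×√(1+2.7²) = 23.61 ft
R = A/P = 45.39/23.61 = 1.922 ft
Q = (1.486/n)·A·R^(2/3)·S^(1/2) = (1.486/0.013) × 45.39 × 1.922^(2/3) × 0.00023^(1/2) = 121.6 ft³/s
V = Q/A = 121.6/45.39 = 2.680 ft/s

2.68 ft/s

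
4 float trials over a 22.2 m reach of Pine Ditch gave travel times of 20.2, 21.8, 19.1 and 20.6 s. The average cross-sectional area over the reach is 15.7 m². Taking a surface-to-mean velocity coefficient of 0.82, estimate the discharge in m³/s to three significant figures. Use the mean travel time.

14.0 m³/s

t̄ = (20.2 + 21.8 + 19.1 + 20.6) / 4 = 20.425 s
v_surface = L / t̄ = 22.2 / 20.425 = 1.087 m/s
v_mean = 0.82 × 1.087 = 0.8913 m/s
Q = A × v_mean = 15.7 × 0.8913 = 13.99 m³/s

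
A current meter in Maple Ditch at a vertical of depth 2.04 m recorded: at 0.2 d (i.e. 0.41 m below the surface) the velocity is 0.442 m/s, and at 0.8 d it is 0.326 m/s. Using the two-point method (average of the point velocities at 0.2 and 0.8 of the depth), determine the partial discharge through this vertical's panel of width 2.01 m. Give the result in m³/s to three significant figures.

1.57 m³/s

v̄ = (0.442 + 0.326) / 2 = 0.3840 m/s
q = v̄ × d × w = 0.3840 × 2.04 × 2.01 = 1.575 m³/s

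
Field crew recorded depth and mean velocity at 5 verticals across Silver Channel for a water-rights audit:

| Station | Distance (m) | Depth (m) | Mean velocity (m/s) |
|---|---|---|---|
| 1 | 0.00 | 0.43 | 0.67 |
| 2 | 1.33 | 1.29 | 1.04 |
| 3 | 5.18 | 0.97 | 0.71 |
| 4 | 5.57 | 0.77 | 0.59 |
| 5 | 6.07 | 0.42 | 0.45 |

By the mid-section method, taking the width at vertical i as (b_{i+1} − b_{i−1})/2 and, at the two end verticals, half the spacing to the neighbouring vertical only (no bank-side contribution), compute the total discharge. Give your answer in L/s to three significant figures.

5380 L/s

w_1 = (1.33 − 0.00)/2 = 0.665 m; q_1 = 0.67 × 0.43 × 0.665 = 0.1916 m³/s
w_2 = (5.18 − 0.00)/2 = 2.59 m; q_2 = 1.04 × 1.29 × 2.59 = 3.475 m³/s
w_3 = (5.57 − 1.33)/2 = 2.12 m; q_3 = 0.71 × 0.97 × 2.12 = 1.460 m³/s
w_4 = (6.07 − 5.18)/2 = 0.445 m; q_4 = 0.59 × 0.77 × 0.445 = 0.2022 m³/s
w_5 = (6.07 − 5.57)/2 = 0.25 m; q_5 = 0.45 × 0.42 × 0.25 = 0.04725 m³/s
Q = Σ qᵢ = 5.376 m³/s
= 5.376 × 1000 = 5376 L/s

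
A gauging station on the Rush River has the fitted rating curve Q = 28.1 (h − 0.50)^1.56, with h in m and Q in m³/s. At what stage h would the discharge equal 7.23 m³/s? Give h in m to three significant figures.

0.919 m

h − h₀ = (Q/C)^(1/b) = (7.23/28.1)^(1/1.56) = 0.4189 m
h = 0.50 + 0.4189 = 0.9189 m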